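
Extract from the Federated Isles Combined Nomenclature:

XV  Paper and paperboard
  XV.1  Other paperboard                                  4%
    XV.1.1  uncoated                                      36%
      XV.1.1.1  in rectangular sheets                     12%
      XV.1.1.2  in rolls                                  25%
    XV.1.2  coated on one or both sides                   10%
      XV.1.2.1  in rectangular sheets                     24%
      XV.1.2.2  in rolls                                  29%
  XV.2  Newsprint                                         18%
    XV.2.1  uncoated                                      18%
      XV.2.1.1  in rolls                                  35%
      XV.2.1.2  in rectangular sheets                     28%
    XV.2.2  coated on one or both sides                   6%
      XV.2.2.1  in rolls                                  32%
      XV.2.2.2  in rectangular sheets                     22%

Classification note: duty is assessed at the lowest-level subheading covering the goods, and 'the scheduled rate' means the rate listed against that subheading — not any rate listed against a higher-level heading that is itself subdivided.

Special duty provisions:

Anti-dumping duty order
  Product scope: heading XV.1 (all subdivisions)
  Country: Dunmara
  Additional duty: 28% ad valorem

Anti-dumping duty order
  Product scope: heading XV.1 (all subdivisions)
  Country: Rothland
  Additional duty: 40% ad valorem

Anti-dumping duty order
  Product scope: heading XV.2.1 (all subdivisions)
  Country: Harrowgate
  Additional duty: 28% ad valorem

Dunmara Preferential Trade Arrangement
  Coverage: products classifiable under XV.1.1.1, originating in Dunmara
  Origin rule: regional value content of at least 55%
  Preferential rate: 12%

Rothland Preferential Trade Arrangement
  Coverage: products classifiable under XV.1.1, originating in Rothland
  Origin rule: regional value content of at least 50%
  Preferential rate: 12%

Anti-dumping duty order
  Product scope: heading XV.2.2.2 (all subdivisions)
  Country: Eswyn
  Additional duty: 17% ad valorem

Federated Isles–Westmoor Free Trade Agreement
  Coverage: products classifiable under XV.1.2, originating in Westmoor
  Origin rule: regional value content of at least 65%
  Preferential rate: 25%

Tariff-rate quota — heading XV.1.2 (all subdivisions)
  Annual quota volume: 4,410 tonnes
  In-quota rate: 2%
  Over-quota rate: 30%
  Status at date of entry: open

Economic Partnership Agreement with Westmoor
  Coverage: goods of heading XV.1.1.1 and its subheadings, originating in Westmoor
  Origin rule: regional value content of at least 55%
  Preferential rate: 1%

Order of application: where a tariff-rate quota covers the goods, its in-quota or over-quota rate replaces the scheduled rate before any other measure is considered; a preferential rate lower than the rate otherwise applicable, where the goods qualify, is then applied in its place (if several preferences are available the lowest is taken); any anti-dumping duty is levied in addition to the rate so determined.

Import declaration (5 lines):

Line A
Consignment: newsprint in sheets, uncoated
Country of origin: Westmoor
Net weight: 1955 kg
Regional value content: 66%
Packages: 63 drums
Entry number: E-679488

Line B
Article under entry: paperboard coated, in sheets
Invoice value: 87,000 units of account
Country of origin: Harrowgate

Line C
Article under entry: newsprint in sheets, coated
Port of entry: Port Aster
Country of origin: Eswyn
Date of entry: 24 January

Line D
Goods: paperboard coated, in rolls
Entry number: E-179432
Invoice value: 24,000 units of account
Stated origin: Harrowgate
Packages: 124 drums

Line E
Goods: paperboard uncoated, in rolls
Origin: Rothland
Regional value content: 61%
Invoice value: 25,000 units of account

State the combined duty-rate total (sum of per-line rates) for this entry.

123%

Line A: newsprint → XV.2; uncoated → XV.2.1; in sheets → XV.2.1.2. Scheduled 28%. Westmoor agreement on XV.1.2: XV.2.1.2 not covered; Westmoor agreement on XV.1.1.1: XV.2.1.2 not covered. → 28%.
Line B: paperboard → XV.1; coated → XV.1.2; in sheets → XV.1.2.1. Scheduled 24%. quota on XV.1.2 open → in-quota 2%. → 2%.
Line C: newsprint → XV.2; coated → XV.2.2; in sheets → XV.2.2.2. Scheduled 22%. anti-dumping (Eswyn, XV.2.2.2): +17%; total 22% + 17% = 39%. → 39%.
Line D: paperboard → XV.1; coated → XV.1.2; in rolls → XV.1.2.2. Scheduled 29%. quota on XV.1.2 open → in-quota 2%. → 2%.
Line E: paperboard → XV.1; uncoated → XV.1.1; in rolls → XV.1.1.2. Scheduled 25%. Rothland agreement on XV.1.1: RVC ≥ 50% → 12% available; preferential 12%; anti-dumping (Rothland, XV.1): +40%; total 12% + 40% = 52%. → 52%.
Sum: 28% + 2% + 39% + 2% + 52% = 123%.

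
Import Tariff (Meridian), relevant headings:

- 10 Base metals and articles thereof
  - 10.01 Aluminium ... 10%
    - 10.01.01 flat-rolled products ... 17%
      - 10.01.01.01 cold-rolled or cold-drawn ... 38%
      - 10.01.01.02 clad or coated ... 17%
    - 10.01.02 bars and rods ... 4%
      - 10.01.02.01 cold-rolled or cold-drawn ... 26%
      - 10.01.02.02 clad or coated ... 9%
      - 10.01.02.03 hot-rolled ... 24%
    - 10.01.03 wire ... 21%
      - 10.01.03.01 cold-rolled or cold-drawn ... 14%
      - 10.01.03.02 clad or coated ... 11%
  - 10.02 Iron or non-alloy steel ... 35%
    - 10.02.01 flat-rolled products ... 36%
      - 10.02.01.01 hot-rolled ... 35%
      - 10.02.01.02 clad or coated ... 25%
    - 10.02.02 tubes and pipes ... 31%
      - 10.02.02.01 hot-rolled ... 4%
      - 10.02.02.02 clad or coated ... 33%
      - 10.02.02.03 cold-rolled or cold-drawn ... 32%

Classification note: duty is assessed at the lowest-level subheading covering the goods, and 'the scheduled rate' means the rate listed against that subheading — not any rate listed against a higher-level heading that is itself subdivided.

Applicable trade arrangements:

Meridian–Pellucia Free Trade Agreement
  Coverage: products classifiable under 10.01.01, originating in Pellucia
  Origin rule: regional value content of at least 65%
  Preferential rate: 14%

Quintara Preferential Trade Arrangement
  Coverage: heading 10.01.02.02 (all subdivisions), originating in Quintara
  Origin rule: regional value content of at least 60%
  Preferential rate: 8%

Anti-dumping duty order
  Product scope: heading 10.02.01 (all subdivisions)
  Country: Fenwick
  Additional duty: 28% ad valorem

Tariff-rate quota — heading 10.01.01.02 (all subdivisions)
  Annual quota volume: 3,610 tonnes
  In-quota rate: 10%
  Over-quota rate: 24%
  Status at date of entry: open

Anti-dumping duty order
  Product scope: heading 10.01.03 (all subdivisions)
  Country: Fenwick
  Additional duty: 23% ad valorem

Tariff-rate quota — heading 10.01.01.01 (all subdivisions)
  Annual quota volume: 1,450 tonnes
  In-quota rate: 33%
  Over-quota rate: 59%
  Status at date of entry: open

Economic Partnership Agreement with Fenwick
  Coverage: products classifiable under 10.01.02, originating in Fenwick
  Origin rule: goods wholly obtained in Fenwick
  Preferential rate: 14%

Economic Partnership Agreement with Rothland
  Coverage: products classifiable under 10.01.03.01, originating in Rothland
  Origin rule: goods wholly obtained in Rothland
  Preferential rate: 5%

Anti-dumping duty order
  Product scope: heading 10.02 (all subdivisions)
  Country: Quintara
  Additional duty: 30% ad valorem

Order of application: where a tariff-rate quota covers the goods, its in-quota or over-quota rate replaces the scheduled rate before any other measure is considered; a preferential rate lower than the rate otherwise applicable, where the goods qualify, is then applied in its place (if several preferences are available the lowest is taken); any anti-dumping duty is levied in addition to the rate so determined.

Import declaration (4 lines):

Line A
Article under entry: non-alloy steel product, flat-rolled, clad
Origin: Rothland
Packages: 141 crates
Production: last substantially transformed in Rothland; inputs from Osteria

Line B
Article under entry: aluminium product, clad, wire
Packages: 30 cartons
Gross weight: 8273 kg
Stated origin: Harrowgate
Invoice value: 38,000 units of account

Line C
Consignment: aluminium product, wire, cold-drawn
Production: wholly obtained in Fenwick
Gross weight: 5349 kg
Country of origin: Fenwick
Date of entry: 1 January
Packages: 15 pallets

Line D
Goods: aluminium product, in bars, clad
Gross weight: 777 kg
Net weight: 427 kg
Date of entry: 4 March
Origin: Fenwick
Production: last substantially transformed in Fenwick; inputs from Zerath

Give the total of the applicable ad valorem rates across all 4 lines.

82%

Line A: non-alloy steel → 10.02; flat-rolled → 10.02.01; clad → 10.02.01.02. Scheduled 25%. Rothland agreement on 10.01.03.01: 10.02.01.02 not covered. → 25%.
Line B: aluminium → 10.01; wire → 10.01.03; clad → 10.01.03.02. Scheduled 11%. No special measure applies. → 11%.
Line C: aluminium → 10.01; wire → 10.01.03; cold-drawn → 10.01.03.01. Scheduled 14%. Fenwick agreement on 10.01.02: 10.01.03.01 not covered; anti-dumping (Fenwick, 10.01.03): +23%; total 14% + 23% = 37%. → 37%.
Line D: aluminium → 10.01; in bars → 10.01.02; clad → 10.01.02.02. Scheduled 9%. Fenwick agreement on 10.01.02: not wholly obtained. → 9%.
Sum: 25% + 11% + 37% + 9% = 82%.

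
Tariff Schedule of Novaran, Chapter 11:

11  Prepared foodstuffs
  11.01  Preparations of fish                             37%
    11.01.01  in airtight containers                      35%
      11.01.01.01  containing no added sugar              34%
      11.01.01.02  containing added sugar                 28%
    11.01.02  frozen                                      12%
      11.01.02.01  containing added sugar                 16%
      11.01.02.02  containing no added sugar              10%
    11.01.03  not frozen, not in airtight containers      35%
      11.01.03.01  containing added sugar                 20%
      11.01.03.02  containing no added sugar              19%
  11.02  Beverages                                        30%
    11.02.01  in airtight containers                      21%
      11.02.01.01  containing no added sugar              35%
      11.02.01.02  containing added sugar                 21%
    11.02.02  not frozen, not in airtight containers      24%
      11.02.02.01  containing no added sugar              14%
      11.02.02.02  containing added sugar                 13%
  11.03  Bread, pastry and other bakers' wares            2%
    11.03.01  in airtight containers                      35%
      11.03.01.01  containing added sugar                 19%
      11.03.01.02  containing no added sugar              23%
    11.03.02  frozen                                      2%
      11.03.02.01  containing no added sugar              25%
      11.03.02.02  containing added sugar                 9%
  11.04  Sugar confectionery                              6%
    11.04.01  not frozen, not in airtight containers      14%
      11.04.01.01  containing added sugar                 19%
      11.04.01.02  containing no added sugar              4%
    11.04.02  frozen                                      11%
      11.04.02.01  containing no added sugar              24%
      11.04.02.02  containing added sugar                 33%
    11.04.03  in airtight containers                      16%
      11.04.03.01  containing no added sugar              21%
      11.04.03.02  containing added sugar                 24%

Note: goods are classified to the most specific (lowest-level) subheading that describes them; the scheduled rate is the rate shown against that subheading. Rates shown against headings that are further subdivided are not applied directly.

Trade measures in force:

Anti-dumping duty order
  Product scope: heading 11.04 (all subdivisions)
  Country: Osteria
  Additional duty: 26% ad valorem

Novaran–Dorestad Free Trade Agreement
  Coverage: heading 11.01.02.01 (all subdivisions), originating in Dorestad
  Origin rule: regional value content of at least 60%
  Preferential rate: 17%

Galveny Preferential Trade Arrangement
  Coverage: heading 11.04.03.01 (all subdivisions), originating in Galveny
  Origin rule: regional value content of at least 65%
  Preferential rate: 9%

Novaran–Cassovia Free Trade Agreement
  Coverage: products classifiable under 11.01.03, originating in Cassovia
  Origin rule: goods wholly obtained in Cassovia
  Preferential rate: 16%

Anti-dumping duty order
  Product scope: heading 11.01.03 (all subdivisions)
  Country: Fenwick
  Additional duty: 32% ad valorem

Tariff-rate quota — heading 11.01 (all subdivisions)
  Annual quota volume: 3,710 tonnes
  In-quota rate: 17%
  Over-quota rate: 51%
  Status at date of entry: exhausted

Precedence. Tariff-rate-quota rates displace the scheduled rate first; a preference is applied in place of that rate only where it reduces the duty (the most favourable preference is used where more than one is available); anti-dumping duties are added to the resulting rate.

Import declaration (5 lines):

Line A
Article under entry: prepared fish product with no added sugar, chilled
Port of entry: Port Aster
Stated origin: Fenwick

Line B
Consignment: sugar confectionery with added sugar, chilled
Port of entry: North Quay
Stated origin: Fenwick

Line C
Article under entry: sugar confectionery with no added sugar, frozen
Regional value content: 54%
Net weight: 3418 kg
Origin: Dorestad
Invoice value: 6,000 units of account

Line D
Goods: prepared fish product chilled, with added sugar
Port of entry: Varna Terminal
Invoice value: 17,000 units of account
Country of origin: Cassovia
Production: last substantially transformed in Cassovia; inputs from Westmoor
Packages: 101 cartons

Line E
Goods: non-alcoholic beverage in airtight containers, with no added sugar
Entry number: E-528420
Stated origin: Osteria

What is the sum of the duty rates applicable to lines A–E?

212%

Line A: prepared fish product → 11.01; chilled → 11.01.03; with no added sugar → 11.01.03.02. Scheduled 19%. quota on 11.01 exhausted → over-quota 51%; anti-dumping (Fenwick, 11.01.03): +32%; total 51% + 32% = 83%. → 83%.
Line B: sugar confectionery → 11.04; chilled → 11.04.01; with added sugar → 11.04.01.01. Scheduled 19%. No special measure applies. → 19%.
Line C: sugar confectionery → 11.04; frozen → 11.04.02; with no added sugar → 11.04.02.01. Scheduled 24%. Dorestad agreement on 11.01.02.01: 11.04.02.01 not covered. → 24%.
Line D: prepared fish product → 11.01; chilled → 11.01.03; with added sugar → 11.01.03.01. Scheduled 20%. quota on 11.01 exhausted → over-quota 51%; Cassovia agreement on 11.01.03: not wholly obtained. → 51%.
Line E: non-alcoholic beverage → 11.02; in airtight containers → 11.02.01; with no added sugar → 11.02.01.01. Scheduled 35%. No special measure applies. → 35%.
Sum: 83% + 19% + 24% + 51% + 35% = 212%.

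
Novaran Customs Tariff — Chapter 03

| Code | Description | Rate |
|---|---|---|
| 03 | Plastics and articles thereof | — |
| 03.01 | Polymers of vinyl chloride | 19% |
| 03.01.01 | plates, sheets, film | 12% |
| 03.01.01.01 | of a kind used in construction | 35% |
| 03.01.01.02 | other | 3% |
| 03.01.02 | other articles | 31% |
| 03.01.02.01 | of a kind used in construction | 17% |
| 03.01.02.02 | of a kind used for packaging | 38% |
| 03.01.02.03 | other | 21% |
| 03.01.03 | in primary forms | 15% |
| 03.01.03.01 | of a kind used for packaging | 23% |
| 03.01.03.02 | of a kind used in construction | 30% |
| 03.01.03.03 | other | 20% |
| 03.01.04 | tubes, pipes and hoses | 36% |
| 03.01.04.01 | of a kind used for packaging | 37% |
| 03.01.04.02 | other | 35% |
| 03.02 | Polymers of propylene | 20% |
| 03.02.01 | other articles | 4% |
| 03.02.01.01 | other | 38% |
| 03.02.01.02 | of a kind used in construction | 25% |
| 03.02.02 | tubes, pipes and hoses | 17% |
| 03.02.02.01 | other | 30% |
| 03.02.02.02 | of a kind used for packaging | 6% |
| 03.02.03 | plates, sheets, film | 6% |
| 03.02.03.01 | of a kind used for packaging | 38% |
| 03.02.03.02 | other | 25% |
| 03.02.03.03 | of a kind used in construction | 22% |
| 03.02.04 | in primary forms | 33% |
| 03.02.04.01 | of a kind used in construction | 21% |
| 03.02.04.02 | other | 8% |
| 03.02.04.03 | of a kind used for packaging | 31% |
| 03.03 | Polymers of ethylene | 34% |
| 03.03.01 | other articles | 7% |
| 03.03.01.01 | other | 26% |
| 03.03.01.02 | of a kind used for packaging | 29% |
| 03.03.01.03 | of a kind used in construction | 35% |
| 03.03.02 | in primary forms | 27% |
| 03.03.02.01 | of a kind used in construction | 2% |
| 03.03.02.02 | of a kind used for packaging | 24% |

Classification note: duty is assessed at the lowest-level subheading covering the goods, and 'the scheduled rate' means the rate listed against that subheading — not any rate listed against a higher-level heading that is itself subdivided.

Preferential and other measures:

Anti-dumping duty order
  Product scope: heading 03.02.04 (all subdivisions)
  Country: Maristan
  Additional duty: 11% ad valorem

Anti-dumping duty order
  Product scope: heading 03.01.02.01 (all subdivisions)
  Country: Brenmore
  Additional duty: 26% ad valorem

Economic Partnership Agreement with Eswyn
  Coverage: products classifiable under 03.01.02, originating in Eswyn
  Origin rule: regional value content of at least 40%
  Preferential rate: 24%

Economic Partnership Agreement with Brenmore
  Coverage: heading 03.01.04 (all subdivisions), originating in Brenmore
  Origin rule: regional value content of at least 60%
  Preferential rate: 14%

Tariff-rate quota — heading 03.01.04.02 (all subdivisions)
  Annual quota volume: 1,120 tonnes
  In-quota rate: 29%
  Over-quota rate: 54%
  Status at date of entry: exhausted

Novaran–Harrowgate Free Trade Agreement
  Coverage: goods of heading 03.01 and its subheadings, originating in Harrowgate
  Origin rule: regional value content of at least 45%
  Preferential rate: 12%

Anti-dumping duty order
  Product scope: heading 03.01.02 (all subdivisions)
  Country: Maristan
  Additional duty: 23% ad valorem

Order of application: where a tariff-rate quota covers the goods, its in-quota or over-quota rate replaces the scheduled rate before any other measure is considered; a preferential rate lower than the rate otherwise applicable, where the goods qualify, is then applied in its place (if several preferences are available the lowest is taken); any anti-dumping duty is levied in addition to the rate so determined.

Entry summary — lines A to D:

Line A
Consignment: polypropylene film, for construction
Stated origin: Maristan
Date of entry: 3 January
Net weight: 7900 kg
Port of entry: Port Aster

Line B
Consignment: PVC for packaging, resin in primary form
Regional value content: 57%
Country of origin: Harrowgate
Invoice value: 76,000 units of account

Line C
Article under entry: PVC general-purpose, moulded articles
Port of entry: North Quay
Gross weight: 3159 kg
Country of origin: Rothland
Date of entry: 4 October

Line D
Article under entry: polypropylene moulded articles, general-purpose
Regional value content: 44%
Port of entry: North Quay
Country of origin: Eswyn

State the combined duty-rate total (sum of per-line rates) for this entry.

93%

Line A: polypropylene → 03.02; film → 03.02.03; for construction → 03.02.03.03. Scheduled 22%. No special measure applies. → 22%.
Line B: PVC → 03.01; resin in primary form → 03.01.03; for packaging → 03.01.03.01. Scheduled 23%. Harrowgate agreement on 03.01: RVC ≥ 45% → 12% available; preferential 12%. → 12%.
Line C: PVC → 03.01; moulded articles → 03.01.02; general-purpose → 03.01.02.03. Scheduled 21%. No special measure applies. → 21%.
Line D: polypropylene → 03.02; moulded articles → 03.02.01; general-purpose → 03.02.01.01. Scheduled 38%. Eswyn agreement on 03.01.02: 03.02.01.01 not covered. → 38%.
Sum: 22% + 12% + 21% + 38% = 93%.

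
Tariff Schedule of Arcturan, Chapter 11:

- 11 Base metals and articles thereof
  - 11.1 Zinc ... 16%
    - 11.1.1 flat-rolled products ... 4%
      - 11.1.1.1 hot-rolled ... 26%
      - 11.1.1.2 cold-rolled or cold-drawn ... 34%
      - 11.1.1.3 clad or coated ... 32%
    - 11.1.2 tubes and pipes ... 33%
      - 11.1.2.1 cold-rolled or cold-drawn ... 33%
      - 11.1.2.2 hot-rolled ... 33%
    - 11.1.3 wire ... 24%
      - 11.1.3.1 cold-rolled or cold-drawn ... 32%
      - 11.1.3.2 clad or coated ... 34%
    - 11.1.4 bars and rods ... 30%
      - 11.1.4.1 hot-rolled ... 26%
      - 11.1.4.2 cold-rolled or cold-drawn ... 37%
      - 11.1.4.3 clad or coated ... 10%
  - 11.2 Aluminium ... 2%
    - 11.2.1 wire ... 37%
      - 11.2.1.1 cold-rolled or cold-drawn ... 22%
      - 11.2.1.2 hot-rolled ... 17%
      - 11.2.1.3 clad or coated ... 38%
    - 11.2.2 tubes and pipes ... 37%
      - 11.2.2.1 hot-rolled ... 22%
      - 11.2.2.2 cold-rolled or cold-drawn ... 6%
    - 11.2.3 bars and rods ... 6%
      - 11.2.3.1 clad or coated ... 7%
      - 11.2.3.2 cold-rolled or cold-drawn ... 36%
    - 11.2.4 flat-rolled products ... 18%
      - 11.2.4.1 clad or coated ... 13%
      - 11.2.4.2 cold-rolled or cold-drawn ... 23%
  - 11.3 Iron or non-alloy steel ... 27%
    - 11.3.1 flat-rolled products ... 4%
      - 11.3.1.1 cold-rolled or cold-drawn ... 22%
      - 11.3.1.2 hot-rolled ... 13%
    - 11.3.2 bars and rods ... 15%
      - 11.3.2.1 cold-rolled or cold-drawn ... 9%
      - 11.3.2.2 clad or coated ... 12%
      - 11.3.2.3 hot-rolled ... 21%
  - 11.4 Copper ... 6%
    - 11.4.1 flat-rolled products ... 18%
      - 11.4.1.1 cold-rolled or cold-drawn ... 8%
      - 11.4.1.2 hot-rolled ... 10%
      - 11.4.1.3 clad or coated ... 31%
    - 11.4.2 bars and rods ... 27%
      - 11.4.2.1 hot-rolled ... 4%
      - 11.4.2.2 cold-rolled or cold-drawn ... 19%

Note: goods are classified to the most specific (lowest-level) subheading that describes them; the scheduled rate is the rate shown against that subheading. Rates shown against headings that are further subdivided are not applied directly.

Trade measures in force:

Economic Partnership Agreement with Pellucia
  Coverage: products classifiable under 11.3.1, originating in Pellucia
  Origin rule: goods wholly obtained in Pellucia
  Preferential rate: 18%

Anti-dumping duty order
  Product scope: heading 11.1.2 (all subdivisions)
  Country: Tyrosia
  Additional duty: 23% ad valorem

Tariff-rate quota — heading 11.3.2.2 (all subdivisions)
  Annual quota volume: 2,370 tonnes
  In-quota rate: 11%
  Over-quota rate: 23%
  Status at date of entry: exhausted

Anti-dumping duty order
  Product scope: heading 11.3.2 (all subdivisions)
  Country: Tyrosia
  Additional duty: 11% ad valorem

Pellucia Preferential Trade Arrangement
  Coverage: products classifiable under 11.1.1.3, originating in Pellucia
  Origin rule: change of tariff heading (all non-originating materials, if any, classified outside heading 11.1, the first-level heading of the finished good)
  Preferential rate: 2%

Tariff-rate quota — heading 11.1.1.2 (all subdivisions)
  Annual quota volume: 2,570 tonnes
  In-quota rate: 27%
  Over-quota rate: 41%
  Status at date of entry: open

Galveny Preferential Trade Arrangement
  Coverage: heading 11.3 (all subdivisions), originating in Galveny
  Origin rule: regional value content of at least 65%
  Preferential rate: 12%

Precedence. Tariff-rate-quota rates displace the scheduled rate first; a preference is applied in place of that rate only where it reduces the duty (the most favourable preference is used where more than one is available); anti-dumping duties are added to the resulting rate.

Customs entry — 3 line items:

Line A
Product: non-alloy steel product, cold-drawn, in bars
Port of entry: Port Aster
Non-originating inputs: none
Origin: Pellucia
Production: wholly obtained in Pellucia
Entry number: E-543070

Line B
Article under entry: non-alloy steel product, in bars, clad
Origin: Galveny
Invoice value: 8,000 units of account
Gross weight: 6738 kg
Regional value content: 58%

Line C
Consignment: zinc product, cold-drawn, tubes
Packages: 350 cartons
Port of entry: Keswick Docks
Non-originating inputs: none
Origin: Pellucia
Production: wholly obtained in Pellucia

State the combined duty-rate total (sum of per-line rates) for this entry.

Line A: non-alloy steel → 11.3; in bars → 11.3.2; cold-drawn → 11.3.2.1. Scheduled 9%. Pellucia agreement on 11.3.1: 11.3.2.1 not covered; Pellucia agreement on 11.1.1.3: 11.3.2.1 not covered. → 9%.
Line B: non-alloy steel → 11.3; in bars → 11.3.2; clad → 11.3.2.2. Scheduled 12%. quota on 11.3.2.2 exhausted → over-quota 23%; Galveny agreement on 11.3: RVC < 65%. → 23%.
Line C: zinc → 11.1; tubes → 11.1.2; cold-drawn → 11.1.2.1. Scheduled 33%. Pellucia agreement on 11.3.1: 11.1.2.1 not covered; Pellucia agreement on 11.1.1.3: 11.1.2.1 not covered. → 33%.
Sum: 9% + 23% + 33% = 65%.

65%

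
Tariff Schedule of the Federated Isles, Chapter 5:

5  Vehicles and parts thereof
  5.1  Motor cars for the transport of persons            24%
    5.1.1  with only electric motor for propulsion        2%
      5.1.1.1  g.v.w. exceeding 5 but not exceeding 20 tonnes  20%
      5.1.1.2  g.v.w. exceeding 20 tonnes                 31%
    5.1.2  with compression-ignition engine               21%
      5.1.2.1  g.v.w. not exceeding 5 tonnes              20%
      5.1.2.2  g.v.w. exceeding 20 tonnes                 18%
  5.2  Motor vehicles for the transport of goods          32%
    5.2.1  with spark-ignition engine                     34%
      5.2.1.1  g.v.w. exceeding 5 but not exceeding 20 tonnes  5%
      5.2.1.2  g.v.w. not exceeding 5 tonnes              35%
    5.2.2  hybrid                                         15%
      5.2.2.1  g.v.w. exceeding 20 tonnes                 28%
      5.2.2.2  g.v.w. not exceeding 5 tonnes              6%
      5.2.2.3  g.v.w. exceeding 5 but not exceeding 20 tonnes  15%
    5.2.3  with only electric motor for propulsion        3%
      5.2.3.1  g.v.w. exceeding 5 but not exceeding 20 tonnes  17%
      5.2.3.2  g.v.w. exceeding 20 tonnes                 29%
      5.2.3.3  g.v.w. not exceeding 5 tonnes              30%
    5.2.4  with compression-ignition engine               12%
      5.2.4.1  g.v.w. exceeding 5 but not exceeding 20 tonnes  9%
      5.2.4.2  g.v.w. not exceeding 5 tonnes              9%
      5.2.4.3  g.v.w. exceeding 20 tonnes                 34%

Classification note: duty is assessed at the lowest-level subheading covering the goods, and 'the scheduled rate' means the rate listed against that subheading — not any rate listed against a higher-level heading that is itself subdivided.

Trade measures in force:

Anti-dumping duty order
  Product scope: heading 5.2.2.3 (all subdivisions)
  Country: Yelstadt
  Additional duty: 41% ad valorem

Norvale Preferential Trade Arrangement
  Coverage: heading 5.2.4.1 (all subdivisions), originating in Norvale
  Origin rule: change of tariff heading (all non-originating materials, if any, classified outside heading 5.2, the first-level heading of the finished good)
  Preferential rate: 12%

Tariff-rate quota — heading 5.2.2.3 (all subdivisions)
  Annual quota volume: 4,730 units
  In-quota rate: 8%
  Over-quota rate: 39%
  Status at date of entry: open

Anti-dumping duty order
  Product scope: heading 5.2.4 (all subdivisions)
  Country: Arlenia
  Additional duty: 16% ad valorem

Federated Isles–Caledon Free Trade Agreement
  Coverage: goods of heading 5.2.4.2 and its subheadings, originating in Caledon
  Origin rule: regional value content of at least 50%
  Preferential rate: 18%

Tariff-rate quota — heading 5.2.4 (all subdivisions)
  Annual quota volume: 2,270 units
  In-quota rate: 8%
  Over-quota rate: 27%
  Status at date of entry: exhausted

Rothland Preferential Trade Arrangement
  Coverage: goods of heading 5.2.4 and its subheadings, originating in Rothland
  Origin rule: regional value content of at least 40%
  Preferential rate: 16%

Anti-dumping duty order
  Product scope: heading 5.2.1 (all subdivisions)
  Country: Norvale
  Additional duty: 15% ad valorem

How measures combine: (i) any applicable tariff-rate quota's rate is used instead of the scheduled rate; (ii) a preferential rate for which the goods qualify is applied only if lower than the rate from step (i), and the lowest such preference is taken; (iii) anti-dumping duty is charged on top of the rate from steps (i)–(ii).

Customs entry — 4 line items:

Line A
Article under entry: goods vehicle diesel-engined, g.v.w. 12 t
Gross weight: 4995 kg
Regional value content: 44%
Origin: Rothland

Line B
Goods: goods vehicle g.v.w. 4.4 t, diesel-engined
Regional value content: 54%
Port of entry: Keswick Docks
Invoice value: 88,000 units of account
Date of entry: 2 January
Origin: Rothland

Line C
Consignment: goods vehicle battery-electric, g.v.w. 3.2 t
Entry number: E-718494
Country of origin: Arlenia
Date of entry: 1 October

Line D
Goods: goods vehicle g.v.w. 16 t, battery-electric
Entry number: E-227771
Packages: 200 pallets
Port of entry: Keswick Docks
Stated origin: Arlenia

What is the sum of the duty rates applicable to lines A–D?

79%

Line A: goods vehicle → 5.2; diesel-engined → 5.2.4; g.v.w. 12 t → 5.2.4.1. Scheduled 9%. quota on 5.2.4 exhausted → over-quota 27%; Rothland agreement on 5.2.4: RVC ≥ 40% → 16% available; preferential 16%. → 16%.
Line B: goods vehicle → 5.2; diesel-engined → 5.2.4; g.v.w. 4.4 t → 5.2.4.2. Scheduled 9%. quota on 5.2.4 exhausted → over-quota 27%; Rothland agreement on 5.2.4: RVC ≥ 40% → 16% available; preferential 16%. → 16%.
Line C: goods vehicle → 5.2; battery-electric → 5.2.3; g.v.w. 3.2 t → 5.2.3.3. Scheduled 30%. No special measure applies. → 30%.
Line D: goods vehicle → 5.2; battery-electric → 5.2.3; g.v.w. 16 t → 5.2.3.1. Scheduled 17%. No special measure applies. → 17%.
Sum: 16% + 16% + 30% + 17% = 79%.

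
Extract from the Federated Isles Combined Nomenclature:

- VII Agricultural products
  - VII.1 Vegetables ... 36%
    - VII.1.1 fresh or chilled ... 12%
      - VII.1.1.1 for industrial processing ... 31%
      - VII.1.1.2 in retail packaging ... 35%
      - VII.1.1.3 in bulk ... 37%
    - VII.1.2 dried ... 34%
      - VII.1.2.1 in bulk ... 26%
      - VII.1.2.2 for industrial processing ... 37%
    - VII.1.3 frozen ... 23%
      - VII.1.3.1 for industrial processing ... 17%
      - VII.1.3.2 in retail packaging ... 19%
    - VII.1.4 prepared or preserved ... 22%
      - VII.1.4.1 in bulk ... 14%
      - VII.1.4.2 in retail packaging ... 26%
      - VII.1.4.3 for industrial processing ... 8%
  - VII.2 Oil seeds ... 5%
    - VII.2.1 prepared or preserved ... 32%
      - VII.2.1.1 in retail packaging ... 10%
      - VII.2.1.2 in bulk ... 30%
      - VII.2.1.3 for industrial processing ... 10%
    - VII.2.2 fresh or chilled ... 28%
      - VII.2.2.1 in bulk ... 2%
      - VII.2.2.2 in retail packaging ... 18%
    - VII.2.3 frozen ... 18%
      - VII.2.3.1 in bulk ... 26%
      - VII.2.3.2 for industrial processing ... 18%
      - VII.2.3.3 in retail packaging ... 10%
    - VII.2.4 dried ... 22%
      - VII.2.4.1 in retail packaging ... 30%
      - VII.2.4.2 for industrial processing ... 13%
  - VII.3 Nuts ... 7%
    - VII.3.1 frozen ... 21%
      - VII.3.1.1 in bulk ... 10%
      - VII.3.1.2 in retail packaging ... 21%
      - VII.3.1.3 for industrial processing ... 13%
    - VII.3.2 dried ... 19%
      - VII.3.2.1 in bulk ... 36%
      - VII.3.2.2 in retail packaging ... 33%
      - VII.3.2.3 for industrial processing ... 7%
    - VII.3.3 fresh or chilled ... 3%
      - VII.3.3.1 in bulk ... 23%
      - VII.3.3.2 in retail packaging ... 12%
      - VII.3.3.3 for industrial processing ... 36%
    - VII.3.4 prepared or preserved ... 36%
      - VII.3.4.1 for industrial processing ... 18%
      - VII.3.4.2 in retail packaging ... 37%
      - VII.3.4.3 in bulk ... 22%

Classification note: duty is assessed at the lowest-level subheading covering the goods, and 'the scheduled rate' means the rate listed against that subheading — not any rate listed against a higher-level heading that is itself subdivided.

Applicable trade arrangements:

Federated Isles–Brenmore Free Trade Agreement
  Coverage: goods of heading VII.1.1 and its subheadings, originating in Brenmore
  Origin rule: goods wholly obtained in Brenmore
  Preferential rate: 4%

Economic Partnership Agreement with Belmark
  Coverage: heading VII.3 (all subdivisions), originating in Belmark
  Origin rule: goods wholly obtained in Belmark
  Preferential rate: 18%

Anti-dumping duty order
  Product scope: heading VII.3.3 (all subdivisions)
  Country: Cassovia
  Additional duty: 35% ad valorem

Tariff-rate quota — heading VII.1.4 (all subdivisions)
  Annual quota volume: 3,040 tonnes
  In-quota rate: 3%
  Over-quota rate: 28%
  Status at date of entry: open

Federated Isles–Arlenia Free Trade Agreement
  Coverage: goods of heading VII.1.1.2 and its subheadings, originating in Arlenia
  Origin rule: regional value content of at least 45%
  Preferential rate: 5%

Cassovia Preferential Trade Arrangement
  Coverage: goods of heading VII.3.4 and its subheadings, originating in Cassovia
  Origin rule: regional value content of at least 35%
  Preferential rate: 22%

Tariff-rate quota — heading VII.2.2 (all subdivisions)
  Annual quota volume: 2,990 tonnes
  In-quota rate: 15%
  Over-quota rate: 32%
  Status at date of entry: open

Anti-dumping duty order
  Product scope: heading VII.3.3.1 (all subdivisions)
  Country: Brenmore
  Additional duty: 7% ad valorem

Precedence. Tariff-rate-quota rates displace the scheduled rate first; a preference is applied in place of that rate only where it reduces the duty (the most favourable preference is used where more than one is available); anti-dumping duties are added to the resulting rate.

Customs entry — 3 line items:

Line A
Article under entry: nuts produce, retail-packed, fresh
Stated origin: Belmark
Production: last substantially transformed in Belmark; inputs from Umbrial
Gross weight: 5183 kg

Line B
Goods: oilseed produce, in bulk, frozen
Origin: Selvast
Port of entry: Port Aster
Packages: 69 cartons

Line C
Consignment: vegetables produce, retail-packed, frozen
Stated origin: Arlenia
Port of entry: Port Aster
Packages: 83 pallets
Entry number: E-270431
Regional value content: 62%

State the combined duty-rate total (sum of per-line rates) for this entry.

57%

Line A: nuts → VII.3; fresh → VII.3.3; retail-packed → VII.3.3.2. Scheduled 12%. Belmark agreement on VII.3: not wholly obtained. → 12%.
Line B: oilseed → VII.2; frozen → VII.2.3; in bulk → VII.2.3.1. Scheduled 26%. No special measure applies. → 26%.
Line C: vegetables → VII.1; frozen → VII.1.3; retail-packed → VII.1.3.2. Scheduled 19%. Arlenia agreement on VII.1.1.2: VII.1.3.2 not covered. → 19%.
Sum: 12% + 26% + 19% = 57%.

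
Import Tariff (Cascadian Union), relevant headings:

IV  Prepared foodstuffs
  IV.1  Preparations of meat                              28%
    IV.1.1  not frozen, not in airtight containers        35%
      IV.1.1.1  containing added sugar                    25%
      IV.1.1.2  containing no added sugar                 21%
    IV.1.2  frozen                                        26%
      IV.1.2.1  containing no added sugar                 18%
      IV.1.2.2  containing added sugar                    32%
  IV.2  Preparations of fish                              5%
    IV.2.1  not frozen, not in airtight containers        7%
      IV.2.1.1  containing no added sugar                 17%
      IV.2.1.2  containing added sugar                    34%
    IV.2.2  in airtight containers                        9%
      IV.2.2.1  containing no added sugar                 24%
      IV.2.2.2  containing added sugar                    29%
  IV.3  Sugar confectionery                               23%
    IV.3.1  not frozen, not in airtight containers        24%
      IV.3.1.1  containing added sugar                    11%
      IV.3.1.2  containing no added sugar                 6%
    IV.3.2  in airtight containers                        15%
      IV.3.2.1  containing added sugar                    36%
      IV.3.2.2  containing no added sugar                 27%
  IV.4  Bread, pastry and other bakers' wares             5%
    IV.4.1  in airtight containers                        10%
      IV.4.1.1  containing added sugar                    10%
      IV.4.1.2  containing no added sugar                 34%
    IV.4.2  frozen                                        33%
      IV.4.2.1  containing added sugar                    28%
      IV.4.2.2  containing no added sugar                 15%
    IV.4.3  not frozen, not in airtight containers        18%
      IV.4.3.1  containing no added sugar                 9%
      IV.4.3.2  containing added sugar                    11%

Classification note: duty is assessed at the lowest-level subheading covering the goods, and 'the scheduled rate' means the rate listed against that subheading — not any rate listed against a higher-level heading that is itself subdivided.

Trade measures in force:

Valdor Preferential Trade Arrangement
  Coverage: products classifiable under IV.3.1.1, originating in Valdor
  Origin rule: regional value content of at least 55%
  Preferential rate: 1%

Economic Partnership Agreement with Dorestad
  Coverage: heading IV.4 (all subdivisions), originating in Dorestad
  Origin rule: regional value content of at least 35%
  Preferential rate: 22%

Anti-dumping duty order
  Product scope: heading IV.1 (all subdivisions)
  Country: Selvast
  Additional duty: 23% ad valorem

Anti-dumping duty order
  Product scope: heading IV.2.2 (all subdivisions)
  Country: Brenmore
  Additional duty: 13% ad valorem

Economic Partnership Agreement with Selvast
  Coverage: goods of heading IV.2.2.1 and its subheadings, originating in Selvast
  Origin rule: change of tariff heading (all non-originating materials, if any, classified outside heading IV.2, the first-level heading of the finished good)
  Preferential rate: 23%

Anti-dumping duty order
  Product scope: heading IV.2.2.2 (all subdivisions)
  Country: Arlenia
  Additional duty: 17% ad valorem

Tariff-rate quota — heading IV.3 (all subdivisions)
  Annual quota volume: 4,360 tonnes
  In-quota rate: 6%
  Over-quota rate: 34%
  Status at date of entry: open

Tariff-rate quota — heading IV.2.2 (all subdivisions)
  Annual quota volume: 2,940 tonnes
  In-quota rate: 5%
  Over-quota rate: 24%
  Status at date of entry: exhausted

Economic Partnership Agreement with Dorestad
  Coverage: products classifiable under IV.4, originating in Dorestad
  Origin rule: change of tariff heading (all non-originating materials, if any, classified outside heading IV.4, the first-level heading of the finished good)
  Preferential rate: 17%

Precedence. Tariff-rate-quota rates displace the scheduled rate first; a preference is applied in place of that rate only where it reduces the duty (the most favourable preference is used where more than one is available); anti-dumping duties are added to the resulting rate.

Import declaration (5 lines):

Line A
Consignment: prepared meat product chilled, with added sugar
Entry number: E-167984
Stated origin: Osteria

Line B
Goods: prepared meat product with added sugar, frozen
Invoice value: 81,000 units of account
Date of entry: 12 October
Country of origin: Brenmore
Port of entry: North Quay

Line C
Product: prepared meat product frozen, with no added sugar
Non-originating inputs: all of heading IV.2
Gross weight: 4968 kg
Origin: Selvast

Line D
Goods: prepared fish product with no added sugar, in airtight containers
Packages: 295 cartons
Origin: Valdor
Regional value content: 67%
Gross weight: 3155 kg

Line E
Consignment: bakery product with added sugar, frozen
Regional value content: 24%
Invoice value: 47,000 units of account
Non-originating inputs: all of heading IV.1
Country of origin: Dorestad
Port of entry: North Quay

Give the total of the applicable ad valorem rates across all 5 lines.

139%

Line A: prepared meat product → IV.1; chilled → IV.1.1; with added sugar → IV.1.1.1. Scheduled 25%. No special measure applies. → 25%.
Line B: prepared meat product → IV.1; frozen → IV.1.2; with added sugar → IV.1.2.2. Scheduled 32%. No special measure applies. → 32%.
Line C: prepared meat product → IV.1; frozen → IV.1.2; with no added sugar → IV.1.2.1. Scheduled 18%. Selvast agreement on IV.2.2.1: IV.1.2.1 not covered; anti-dumping (Selvast, IV.1): +23%; total 18% + 23% = 41%. → 41%.
Line D: prepared fish product → IV.2; in airtight containers → IV.2.2; with no added sugar → IV.2.2.1. Scheduled 24%. quota on IV.2.2 exhausted → over-quota 24%; Valdor agreement on IV.3.1.1: IV.2.2.1 not covered. → 24%.
Line E: bakery product → IV.4; frozen → IV.4.2; with added sugar → IV.4.2.1. Scheduled 28%. Dorestad agreement on IV.4: RVC < 35%; Dorestad agreement on IV.4: CTH met → 17% available; preferential 17%. → 17%.
Sum: 25% + 32% + 41% + 24% + 17% = 139%.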